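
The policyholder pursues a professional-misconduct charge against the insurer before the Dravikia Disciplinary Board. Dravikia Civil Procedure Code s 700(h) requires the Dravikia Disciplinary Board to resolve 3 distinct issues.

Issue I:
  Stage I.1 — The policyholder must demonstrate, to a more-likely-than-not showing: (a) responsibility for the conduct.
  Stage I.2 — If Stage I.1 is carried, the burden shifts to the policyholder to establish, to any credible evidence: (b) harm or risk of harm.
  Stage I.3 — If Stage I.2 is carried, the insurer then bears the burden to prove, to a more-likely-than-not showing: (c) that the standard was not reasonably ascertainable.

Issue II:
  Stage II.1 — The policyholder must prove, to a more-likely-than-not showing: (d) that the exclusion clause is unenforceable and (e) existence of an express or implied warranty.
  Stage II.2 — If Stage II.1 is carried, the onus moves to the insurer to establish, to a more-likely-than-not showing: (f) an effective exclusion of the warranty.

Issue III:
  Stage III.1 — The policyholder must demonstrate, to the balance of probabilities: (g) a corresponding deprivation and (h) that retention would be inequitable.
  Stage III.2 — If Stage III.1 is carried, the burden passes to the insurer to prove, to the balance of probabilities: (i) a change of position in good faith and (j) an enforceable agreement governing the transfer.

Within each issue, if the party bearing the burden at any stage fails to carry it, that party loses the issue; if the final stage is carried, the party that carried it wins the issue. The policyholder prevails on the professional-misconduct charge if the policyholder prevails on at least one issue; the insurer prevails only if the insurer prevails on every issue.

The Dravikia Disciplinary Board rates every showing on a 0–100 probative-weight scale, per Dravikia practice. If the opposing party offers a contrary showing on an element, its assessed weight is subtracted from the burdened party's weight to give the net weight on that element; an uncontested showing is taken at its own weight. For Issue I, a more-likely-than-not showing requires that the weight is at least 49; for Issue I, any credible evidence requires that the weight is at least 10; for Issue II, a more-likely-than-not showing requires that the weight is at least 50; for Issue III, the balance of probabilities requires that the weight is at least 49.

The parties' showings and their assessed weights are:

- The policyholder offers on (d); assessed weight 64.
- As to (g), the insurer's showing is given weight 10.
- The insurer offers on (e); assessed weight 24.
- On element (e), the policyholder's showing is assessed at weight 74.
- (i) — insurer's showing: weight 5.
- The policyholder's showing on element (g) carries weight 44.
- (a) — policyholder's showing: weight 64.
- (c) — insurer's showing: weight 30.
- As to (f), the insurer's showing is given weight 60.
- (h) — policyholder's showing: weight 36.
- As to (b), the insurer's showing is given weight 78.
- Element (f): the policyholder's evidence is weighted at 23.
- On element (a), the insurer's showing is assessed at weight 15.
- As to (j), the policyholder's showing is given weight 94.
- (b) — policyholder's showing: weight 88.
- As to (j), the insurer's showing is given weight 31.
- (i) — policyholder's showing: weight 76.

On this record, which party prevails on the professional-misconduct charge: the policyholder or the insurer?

— Issue I —
At Stage I.1 the policyholder must meet a more-likely-than-not showing (weight is at least 49): on (a) the weight is 64 less the opposing 15 gives net 49, ≥ 49, so (a) meets the standard.
  All elements met. The policyholder retains the burden for Stage I.2.
At Stage I.2 the policyholder must meet any credible evidence (weight is at least 10): on (b) the weight is 88 less the opposing 78 gives net 10, which does reach 10, so (b) meets the standard.
  Stage I.2 is satisfied; the onus moves to the insurer.
At Stage I.3 the insurer must meet a more-likely-than-not showing (weight is at least 49): on (c) the weight is 30, which does not reach 49, so (c) does not meet the standard.
  Stage I.3 not carried; the insurer fails its burden.
The policyholder prevails on this issue.
— Issue II —
Stage II.1 — burden on policyholder; standard: a more-likely-than-not showing (weight is at least 50).
    (d): 64 ≥ 50 [met]
    (e): 74 − 24 = 50 ≥ 50 [met]
  All elements met. The burden passes to the insurer.
Stage II.2 — burden on insurer; standard: a more-likely-than-not showing (weight is at least 50).
    (f): 60 − 23 = 37 < 50 [not met]
  The insurer does not carry Stage II.2.
So the policyholder prevails on this issue.
— Issue III —
Stage III.1 — burden on policyholder; standard: the balance of probabilities (weight is at least 49).
    (g): 44 − 10 = 34 < 49 [not met]
    (h): 36 < 49 [not met]
  Not every element is met, so the policyholder fails to carry Stage III.1.
The analysis ends at Stage III.1; the insurer prevails on this issue.
Per-issue: Issue I → policyholder; Issue II → policyholder; Issue III → insurer. The policyholder must prevail on at least one issue; overall, the policyholder prevails.

policyholder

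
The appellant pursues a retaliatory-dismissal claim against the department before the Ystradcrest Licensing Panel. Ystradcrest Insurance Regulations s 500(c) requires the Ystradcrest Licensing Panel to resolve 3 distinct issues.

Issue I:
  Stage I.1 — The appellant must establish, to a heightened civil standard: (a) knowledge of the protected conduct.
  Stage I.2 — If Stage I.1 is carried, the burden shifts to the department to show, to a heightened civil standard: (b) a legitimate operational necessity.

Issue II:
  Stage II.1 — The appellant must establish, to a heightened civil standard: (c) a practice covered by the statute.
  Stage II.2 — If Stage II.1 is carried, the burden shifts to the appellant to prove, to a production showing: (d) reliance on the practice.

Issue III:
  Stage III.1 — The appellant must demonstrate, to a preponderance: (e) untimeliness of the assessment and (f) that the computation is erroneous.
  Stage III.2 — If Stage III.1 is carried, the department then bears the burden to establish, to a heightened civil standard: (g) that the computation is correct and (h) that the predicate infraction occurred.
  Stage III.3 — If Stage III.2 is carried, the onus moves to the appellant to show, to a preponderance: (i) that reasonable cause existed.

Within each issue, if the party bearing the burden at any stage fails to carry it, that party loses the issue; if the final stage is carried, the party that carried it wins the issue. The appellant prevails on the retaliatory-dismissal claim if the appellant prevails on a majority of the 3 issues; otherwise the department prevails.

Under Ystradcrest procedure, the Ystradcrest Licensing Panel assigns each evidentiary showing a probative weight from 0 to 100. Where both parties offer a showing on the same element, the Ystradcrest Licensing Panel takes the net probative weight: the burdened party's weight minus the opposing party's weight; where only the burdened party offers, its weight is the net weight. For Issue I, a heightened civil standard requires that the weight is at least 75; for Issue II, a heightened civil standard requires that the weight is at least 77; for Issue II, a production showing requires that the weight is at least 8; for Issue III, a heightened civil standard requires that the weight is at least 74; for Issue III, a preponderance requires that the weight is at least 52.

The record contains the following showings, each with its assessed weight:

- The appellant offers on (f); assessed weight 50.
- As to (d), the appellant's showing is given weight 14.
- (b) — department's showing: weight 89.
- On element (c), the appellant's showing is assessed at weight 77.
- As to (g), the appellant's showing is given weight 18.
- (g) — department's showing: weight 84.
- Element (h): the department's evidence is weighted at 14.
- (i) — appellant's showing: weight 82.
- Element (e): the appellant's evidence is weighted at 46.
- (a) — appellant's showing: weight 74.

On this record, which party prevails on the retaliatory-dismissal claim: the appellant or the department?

— Issue I —
Stage I.1 — burden on appellant; standard: a heightened civil standard (weight is at least 75).
    (a): 74 < 75 [not met]
  Stage I.1 not carried; the appellant fails its burden.
The analysis ends at Stage I.1; the department prevails on this issue.
— Issue II —
Stage II.1 — burden on appellant; standard: a heightened civil standard (weight is at least 77).
    (c): 77 ≥ 77 [met]
  Stage II.1 carried; the burden remains with the appellant.
Stage II.2 — burden on appellant; standard: a production showing (weight is at least 8).
    (d): 14 ≥ 8 [met]
  Stage II.2 carried; the final stage is satisfied.
Every stage carried; the appellant prevails on this issue.
— Issue III —
Stage III.1 (appellant, a preponderance, weight is at least 52): (e) 46 < 52 — fails; (f) 50 < 52 — fails.
  Not every element is met, so the appellant fails to carry Stage III.1.
So the department prevails on this issue.
Per-issue: Issue I → department; Issue II → appellant; Issue III → department. The appellant must prevail on a majority of issues; overall, the department prevails.

department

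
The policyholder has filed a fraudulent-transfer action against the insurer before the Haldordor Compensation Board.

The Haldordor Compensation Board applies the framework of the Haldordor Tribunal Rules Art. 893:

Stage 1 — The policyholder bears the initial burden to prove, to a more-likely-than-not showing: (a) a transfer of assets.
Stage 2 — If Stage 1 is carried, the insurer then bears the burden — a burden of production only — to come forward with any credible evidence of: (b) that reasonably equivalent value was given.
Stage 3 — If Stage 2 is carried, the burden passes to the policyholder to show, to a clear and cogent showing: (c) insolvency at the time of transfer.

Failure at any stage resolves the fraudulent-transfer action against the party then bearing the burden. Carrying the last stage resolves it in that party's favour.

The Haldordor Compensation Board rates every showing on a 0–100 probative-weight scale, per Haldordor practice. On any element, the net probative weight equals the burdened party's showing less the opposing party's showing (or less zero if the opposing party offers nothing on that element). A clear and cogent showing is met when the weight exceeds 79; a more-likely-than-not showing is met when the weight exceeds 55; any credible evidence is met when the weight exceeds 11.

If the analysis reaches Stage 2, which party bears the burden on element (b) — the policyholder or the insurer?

Stage 2's rule assigns the burden to the insurer (to any credible evidence).

insurer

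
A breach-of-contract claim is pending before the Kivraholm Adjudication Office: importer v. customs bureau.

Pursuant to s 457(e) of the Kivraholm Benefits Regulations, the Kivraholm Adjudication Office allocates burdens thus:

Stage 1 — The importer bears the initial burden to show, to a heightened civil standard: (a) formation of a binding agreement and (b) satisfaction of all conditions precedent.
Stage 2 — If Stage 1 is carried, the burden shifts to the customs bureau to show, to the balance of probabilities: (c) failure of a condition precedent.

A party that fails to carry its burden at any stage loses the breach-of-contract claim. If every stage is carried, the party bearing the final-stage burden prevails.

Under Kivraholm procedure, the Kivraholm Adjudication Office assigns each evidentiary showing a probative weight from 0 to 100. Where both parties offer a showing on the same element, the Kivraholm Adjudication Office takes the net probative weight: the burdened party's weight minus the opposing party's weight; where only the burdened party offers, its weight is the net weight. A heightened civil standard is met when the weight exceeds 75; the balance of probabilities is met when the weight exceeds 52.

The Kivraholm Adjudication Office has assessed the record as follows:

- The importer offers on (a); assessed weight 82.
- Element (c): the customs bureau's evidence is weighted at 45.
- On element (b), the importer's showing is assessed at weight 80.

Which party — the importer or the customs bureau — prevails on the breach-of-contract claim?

importer

At Stage 1 the importer must meet a heightened civil standard (weight exceeds 75): on (a) the weight is 82, which does exceed 75, so (a) meets the standard; on (b) the weight is 80, > 75, so (b) meets the standard.
  Stage 1 is satisfied; the onus moves to the customs bureau.
At Stage 2 the customs bureau must meet the balance of probabilities (weight exceeds 52): on (c) the weight is 45, ≤ 52, so (c) does not meet the standard.
  Not every element is met, so the customs bureau fails to carry Stage 2.
So the importer prevails.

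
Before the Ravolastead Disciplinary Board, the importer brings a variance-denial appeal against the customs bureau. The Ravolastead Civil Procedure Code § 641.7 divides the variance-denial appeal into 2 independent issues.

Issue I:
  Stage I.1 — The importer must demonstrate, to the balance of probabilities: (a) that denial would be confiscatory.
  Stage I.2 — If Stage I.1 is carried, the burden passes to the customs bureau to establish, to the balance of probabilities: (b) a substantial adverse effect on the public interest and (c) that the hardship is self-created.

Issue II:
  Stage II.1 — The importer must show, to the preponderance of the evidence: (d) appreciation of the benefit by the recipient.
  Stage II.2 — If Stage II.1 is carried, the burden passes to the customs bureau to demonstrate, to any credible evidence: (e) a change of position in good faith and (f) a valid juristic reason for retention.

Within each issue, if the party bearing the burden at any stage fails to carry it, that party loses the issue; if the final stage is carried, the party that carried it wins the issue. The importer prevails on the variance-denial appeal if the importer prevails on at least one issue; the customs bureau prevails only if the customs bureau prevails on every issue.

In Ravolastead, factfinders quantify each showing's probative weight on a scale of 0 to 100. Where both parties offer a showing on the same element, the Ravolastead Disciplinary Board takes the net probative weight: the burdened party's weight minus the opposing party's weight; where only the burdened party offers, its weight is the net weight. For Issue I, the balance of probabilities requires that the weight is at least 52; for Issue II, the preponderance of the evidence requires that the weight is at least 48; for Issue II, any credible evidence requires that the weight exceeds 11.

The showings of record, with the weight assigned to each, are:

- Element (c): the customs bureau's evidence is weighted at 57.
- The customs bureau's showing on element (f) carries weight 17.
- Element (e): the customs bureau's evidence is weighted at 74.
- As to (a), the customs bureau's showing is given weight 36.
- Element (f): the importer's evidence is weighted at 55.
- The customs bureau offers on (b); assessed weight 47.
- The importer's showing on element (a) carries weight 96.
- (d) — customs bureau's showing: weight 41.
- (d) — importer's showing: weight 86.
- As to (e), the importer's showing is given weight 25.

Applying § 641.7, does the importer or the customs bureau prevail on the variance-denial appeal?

importer

— Issue I —
Stage I.1 (importer, the balance of probabilities, weight is at least 52): (a) net 96−36=60 ≥ 52 — meets.
  Stage I.1 carried; the burden shifts to the customs bureau.
Stage I.2 (customs bureau, the balance of probabilities, weight is at least 52): (b) 47 < 52 — fails; (c) 57 ≥ 52 — meets.
  The customs bureau does not carry Stage I.2.
The analysis ends at Stage I.2; the importer prevails on this issue.
— Issue II —
Stage II.1 — burden on importer; standard: the preponderance of the evidence (weight is at least 48).
    (d): 86 − 41 = 45 < 48 [not met]
  Not every element is met, so the importer fails to carry Stage II.1.
The customs bureau prevails on this issue.
Per-issue: Issue I → importer; Issue II → customs bureau. The importer must prevail on at least one issue; overall, the importer prevails.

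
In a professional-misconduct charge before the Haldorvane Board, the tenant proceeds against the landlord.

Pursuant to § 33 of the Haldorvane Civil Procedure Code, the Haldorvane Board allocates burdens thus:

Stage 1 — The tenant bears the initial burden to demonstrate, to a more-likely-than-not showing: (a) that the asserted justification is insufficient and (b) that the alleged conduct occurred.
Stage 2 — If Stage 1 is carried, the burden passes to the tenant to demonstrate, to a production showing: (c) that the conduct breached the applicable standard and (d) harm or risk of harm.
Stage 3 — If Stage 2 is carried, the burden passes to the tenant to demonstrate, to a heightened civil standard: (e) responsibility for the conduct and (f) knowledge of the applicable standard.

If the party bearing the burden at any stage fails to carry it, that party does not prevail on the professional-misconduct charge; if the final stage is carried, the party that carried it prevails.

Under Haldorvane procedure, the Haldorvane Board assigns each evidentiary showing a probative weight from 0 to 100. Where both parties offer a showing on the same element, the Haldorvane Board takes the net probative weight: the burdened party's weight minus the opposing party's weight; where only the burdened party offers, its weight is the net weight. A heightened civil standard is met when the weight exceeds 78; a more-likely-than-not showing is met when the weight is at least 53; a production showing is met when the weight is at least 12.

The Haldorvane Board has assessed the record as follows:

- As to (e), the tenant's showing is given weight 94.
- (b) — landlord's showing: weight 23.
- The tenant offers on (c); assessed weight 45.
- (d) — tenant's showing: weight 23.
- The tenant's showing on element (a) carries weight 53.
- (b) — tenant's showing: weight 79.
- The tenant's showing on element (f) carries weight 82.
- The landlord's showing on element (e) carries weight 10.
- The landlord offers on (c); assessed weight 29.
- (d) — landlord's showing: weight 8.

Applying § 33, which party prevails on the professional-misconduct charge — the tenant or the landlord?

tenant

At Stage 1 the tenant must meet a more-likely-than-not showing (weight is at least 53): on (a) the weight is 53, which does reach 53, so (a) meets the standard; on (b) the weight is 79 less the opposing 23 gives net 56, ≥ 53, so (b) meets the standard.
  Stage 1 carried; the burden remains with the tenant.
At Stage 2 the tenant must meet a production showing (weight is at least 12): on (c) the weight is 45 less the opposing 29 gives net 16, ≥ 12, so (c) meets the standard; on (d) the weight is 23 less the opposing 8 gives net 15, ≥ 12, so (d) meets the standard.
  All elements met. The tenant retains the burden for Stage 3.
At Stage 3 the tenant must meet a heightened civil standard (weight exceeds 78): on (e) the weight is 94 less the opposing 10 gives net 84, > 78, so (e) meets the standard; on (f) the weight is 82, which does exceed 78, so (f) meets the standard.
  Stage 3 carried; the final stage is satisfied.
Every stage carried; the tenant prevails.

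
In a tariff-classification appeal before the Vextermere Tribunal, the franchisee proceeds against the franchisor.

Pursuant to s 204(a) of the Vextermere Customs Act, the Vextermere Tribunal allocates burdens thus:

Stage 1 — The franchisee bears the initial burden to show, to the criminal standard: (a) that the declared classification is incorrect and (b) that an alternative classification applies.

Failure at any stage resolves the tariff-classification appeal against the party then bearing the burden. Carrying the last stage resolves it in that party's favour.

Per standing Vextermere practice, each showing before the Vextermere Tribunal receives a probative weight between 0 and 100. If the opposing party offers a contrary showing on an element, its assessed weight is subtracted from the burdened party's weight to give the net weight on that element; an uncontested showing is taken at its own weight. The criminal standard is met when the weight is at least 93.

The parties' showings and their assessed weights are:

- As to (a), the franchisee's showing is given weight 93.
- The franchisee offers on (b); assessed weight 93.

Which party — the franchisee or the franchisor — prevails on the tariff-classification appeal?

franchisee

At Stage 1 the franchisee must meet the criminal standard (weight is at least 93): on (a) the weight is 93, which does reach 93, so (a) meets the standard; on (b) the weight is 93, which does reach 93, so (b) meets the standard.
  All elements met at the final stage.
All stages carried — the franchisee prevails.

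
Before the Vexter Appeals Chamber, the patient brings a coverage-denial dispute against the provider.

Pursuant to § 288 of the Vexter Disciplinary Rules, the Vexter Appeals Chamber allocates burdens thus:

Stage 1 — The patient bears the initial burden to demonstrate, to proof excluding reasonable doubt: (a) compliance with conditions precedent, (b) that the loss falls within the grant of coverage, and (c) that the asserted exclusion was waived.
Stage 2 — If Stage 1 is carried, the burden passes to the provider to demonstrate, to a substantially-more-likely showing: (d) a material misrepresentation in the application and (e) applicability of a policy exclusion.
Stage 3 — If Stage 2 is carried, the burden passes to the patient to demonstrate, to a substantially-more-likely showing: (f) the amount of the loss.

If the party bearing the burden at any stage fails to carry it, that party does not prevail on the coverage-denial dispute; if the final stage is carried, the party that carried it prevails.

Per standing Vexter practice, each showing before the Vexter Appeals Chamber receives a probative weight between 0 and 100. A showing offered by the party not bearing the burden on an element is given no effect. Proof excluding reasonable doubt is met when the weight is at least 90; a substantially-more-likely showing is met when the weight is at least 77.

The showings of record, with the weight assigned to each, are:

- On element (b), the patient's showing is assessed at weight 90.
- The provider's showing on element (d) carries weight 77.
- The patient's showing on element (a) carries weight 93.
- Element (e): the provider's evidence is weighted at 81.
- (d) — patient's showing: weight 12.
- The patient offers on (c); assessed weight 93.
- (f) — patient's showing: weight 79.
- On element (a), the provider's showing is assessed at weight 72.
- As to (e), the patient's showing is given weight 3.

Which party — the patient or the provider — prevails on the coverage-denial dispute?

Stage 1 (patient, proof excluding reasonable doubt, weight is at least 90): (a) 93 (provider's 72 disregarded) ≥ 90 — meets; (b) 90 ≥ 90 — meets; (c) 93 ≥ 90 — meets.
  Stage 1 carried; the burden shifts to the provider.
Stage 2 (provider, a substantially-more-likely showing, weight is at least 77): (d) 77 (patient's 12 disregarded) ≥ 77 — meets; (e) 81 (patient's 3 disregarded) ≥ 77 — meets.
  The provider carries Stage 2; the patient now bears the burden.
Stage 3 (patient, a substantially-more-likely showing, weight is at least 77): (f) 79 ≥ 77 — meets.
  The patient carries the last stage.
Every stage carried; the patient prevails.

patient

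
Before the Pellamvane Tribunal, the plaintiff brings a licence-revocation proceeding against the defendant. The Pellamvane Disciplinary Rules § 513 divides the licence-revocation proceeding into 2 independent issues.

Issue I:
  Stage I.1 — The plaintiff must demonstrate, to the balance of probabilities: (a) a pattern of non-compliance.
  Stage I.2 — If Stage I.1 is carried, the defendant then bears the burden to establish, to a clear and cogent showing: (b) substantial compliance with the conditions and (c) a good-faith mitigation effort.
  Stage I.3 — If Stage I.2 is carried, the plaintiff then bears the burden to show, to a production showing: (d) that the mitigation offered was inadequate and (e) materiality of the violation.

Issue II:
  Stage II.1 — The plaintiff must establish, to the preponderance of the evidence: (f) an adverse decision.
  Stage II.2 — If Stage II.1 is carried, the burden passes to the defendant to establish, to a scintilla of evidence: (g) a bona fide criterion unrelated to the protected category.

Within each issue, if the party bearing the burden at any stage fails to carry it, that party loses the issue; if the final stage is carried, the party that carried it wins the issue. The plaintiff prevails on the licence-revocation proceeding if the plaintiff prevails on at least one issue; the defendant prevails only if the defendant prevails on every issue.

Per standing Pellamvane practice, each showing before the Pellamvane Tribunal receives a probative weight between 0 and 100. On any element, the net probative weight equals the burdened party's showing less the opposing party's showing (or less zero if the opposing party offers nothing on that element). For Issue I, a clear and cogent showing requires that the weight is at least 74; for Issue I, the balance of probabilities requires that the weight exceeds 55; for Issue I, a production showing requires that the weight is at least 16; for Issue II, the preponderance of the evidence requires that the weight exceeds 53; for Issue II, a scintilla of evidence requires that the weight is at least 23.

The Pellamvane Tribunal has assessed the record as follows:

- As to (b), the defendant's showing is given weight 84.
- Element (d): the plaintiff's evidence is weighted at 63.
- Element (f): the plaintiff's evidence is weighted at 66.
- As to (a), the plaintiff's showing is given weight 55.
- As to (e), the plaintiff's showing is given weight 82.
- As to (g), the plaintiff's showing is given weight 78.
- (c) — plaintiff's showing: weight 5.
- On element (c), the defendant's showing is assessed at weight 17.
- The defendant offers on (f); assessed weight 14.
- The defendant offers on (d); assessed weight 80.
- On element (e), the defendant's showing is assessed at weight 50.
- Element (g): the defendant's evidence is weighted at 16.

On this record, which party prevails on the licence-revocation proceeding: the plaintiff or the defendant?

defendant

— Issue I —
At Stage I.1 the plaintiff must meet the balance of probabilities (weight exceeds 55): on (a) the weight is 55, ≤ 55, so (a) does not meet the standard.
  The plaintiff does not carry Stage I.1.
So the defendant prevails on this issue.
— Issue II —
Stage II.1 — burden on plaintiff; standard: the preponderance of the evidence (weight exceeds 53).
    (f): 66 − 14 = 52 ≤ 53 [not met]
  Stage II.1 not carried; the plaintiff fails its burden.
The defendant prevails on this issue.
Per-issue: Issue I → defendant; Issue II → defendant. The plaintiff must prevail on at least one issue; overall, the defendant prevails.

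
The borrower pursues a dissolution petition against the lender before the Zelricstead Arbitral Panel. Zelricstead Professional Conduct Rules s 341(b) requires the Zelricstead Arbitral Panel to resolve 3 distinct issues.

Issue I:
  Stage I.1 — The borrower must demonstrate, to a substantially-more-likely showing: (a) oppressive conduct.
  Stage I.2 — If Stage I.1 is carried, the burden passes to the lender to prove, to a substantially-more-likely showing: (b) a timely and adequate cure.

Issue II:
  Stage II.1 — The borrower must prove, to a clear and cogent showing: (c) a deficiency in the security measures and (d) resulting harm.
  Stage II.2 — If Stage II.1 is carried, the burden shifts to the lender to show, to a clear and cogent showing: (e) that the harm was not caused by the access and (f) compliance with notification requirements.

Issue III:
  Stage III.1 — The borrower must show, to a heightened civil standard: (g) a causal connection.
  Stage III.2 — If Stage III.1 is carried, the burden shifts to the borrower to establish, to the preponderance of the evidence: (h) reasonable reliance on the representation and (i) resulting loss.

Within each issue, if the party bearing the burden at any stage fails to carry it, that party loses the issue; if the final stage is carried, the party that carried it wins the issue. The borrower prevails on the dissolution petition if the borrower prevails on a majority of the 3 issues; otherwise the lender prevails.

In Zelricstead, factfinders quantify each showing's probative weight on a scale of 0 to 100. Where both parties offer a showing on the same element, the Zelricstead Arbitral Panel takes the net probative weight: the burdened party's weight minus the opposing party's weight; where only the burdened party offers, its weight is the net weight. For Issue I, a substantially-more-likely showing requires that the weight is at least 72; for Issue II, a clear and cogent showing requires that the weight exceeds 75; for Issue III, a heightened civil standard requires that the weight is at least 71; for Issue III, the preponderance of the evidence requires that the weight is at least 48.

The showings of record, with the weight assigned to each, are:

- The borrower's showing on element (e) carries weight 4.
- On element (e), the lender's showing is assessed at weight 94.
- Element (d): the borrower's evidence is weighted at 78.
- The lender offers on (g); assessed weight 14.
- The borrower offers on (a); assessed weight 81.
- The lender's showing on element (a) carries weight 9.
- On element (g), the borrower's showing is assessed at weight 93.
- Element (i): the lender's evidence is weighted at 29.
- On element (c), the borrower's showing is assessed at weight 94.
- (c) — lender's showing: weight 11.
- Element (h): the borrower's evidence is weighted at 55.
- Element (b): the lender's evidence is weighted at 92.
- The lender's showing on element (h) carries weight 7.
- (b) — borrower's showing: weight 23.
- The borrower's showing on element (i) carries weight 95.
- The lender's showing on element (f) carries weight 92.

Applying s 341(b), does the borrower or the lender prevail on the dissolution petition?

borrower

— Issue I —
At Stage I.1 the borrower must meet a substantially-more-likely showing (weight is at least 72): on (a) the weight is 81 less the opposing 9 gives net 72, ≥ 72, so (a) meets the standard.
  Stage I.1 carried; the burden shifts to the lender.
At Stage I.2 the lender must meet a substantially-more-likely showing (weight is at least 72): on (b) the weight is 92 less the opposing 23 gives net 69, < 72, so (b) does not meet the standard.
  The lender does not carry Stage I.2.
The analysis ends at Stage I.2; the borrower prevails on this issue.
— Issue II —
At Stage II.1 the borrower must meet a clear and cogent showing (weight exceeds 75): on (c) the weight is 94 less the opposing 11 gives net 83, which does exceed 75, so (c) meets the standard; on (d) the weight is 78, > 75, so (d) meets the standard.
  Stage II.1 carried; the burden shifts to the lender.
At Stage II.2 the lender must meet a clear and cogent showing (weight exceeds 75): on (e) the weight is 94 less the opposing 4 gives net 90, which does exceed 75, so (e) meets the standard; on (f) the weight is 92, which does exceed 75, so (f) meets the standard.
  Stage II.2 carried; the final stage is satisfied.
With every stage satisfied, the lender prevails on this issue.
— Issue III —
At Stage III.1 the borrower must meet a heightened civil standard (weight is at least 71): on (g) the weight is 93 less the opposing 14 gives net 79, which does reach 71, so (g) meets the standard.
  All elements met. The borrower retains the burden for Stage III.2.
At Stage III.2 the borrower must meet the preponderance of the evidence (weight is at least 48): on (h) the weight is 55 less the opposing 7 gives net 48, which does reach 48, so (h) meets the standard; on (i) the weight is 95 less the opposing 29 gives net 66, which does reach 48, so (i) meets the standard.
  Stage III.2 carried; the final stage is satisfied.
Every stage carried; the borrower prevails on this issue.
Per-issue: Issue I → borrower; Issue II → lender; Issue III → borrower. The borrower must prevail on a majority of issues; overall, the borrower prevails.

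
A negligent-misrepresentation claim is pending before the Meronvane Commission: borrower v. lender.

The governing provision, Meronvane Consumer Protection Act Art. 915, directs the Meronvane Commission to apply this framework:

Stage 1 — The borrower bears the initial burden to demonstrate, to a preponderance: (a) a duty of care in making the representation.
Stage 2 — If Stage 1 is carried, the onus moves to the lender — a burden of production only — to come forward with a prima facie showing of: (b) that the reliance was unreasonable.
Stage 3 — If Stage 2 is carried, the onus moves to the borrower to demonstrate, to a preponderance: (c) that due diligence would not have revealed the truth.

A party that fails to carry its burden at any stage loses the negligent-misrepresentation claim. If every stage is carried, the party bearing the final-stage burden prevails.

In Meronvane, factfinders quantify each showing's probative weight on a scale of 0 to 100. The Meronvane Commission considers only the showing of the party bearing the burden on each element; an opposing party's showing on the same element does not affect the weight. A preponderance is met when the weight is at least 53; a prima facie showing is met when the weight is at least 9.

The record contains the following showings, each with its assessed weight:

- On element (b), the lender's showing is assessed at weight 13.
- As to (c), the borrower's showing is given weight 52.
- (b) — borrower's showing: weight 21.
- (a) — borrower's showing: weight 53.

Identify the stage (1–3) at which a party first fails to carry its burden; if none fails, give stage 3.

Stage 1 (borrower, a preponderance, weight is at least 53): (a) 53 ≥ 53 — meets.
  All elements met. The burden passes to the lender.
Stage 2 (lender, a prima facie showing, weight is at least 9): (b) 13 (borrower's 21 disregarded) ≥ 9 — meets.
  Stage 2 carried; the burden shifts to the borrower.
Stage 3 (borrower, a preponderance, weight is at least 53): (c) 52 < 53 — fails.
  Stage 3 not carried; the borrower fails its burden.
The lender prevails.

stage 3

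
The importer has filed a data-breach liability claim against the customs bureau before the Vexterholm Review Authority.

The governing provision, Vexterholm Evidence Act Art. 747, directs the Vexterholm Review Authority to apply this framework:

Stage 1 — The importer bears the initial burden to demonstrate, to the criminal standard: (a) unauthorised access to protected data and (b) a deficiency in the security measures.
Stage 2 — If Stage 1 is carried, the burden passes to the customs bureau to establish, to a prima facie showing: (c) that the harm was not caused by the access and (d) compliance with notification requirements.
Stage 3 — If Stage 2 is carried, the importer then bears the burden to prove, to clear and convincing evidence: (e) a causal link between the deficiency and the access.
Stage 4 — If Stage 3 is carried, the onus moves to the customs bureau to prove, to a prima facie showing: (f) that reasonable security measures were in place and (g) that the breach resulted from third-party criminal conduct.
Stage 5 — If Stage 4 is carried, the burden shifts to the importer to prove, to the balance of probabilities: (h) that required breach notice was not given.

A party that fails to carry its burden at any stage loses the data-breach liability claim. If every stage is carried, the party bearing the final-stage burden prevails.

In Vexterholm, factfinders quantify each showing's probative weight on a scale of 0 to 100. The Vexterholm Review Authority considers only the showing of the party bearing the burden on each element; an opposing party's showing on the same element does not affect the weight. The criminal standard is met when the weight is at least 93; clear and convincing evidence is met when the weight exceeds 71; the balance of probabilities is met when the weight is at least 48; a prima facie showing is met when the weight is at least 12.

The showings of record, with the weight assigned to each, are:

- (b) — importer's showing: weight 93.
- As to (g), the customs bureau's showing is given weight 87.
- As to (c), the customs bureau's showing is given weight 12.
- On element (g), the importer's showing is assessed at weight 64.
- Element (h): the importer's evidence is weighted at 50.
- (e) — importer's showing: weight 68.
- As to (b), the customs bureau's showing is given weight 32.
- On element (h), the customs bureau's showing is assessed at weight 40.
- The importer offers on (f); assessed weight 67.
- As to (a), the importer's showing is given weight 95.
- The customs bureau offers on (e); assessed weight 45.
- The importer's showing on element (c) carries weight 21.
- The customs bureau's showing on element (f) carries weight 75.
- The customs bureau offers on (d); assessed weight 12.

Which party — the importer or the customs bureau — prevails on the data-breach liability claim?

customs bureau

Stage 1 (importer, the criminal standard, weight is at least 93): (a) 95 ≥ 93 — meets; (b) 93 (customs bureau's 32 disregarded) ≥ 93 — meets.
  The importer carries Stage 1; the customs bureau now bears the burden.
Stage 2 (customs bureau, a prima facie showing, weight is at least 12): (c) 12 (importer's 21 disregarded) ≥ 12 — meets; (d) 12 ≥ 12 — meets.
  Stage 2 carried; the burden shifts to the importer.
Stage 3 (importer, clear and convincing evidence, weight exceeds 71): (e) 68 (customs bureau's 45 disregarded) ≤ 71 — fails.
  The importer does not carry Stage 3.
The customs bureau prevails.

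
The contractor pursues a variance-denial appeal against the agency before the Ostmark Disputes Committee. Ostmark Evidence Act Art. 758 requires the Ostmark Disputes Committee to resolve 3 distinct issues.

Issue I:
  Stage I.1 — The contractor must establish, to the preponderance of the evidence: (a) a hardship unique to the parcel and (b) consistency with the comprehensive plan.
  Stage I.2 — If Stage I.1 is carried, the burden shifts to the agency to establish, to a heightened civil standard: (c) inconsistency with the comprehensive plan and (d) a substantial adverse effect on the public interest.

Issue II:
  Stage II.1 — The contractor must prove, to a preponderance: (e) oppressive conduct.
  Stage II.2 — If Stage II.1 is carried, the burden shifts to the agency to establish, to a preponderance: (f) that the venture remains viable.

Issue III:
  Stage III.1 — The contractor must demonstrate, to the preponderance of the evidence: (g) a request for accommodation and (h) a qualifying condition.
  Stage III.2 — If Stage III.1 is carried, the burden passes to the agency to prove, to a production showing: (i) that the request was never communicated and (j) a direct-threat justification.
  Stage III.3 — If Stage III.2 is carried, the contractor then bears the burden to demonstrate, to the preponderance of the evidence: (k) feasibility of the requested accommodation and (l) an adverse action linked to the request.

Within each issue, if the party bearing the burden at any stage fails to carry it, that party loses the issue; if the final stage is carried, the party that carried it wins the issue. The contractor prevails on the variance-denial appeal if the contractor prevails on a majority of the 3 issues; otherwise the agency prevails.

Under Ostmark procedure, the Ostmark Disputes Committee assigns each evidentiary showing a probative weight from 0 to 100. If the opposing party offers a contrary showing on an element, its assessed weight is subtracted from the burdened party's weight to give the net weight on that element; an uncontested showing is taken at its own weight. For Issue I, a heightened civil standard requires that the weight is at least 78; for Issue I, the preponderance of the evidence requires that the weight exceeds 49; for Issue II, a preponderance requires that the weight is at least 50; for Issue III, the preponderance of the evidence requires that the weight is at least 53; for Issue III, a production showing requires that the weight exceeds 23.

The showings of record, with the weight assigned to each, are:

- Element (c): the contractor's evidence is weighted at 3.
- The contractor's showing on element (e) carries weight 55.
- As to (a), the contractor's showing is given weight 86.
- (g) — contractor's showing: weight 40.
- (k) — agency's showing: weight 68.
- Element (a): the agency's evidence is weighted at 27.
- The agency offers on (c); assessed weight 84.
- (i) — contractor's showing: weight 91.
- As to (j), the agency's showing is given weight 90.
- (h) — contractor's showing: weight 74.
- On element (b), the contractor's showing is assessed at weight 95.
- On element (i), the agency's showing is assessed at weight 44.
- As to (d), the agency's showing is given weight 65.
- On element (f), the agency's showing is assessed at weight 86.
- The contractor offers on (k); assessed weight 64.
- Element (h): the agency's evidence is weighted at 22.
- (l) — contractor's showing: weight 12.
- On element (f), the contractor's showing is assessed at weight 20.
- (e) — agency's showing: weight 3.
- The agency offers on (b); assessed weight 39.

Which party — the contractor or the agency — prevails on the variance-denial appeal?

agency

— Issue I —
Stage I.1 (contractor, the preponderance of the evidence, weight exceeds 49): (a) net 86−27=59 > 49 — meets; (b) net 95−39=56 > 49 — meets.
  The contractor carries Stage I.1; the agency now bears the burden.
Stage I.2 (agency, a heightened civil standard, weight is at least 78): (c) net 84−3=81 ≥ 78 — meets; (d) 65 < 78 — fails.
  Not every element is met, so the agency fails to carry Stage I.2.
The contractor prevails on this issue.
— Issue II —
Stage II.1 (contractor, a preponderance, weight is at least 50): (e) net 55−3=52 ≥ 50 — meets.
  Stage II.1 is satisfied; the onus moves to the agency.
Stage II.2 (agency, a preponderance, weight is at least 50): (f) net 86−20=66 ≥ 50 — meets.
  The agency carries the last stage.
With every stage satisfied, the agency prevails on this issue.
— Issue III —
Stage III.1 — burden on contractor; standard: the preponderance of the evidence (weight is at least 53).
    (g): 40 < 53 [not met]
    (h): 74 − 22 = 52 < 53 [not met]
  Not every element is met, so the contractor fails to carry Stage III.1.
The agency prevails on this issue.
Per-issue: Issue I → contractor; Issue II → agency; Issue III → agency. The contractor must prevail on a majority of issues; overall, the agency prevails.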